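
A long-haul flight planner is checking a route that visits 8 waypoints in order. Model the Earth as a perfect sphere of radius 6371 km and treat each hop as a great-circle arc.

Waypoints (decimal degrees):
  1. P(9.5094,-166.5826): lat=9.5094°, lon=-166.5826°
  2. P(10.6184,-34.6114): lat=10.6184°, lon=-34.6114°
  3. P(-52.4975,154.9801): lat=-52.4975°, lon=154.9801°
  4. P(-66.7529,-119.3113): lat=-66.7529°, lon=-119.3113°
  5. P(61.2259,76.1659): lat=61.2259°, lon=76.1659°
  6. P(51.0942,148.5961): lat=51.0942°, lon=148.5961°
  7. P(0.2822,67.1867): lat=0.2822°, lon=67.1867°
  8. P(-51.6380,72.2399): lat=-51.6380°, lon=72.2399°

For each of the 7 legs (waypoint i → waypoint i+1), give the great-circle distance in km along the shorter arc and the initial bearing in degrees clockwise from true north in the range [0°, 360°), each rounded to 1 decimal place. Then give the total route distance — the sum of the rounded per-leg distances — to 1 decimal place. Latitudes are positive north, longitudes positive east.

Leg 1: φ1=0.1659703, φ2=0.1853260, Δφ=0.0193557, Δλ=2.3033320 rad; a=sin²(Δφ/2)+cosφ1·cosφ2·sin²(Δλ/2)=0.8089151671; c=2·atan2(√a, √(1-a))=2.236776733; dist=6371·c=14250.505 ≈ 14250.5 km; running total=14250.5 km
Leg 1 bearing: y=sinΔλ·cosφ2=0.73074987, x=cosφ1·sinφ2-sinφ1·cosφ2·cosΔλ=0.29032793; θ=atan2(y, x)=68.3320° ≈ 68.3°
Leg 2: φ1=0.1853260, φ2=-0.9162542, Δφ=-1.1015803, Δλ=3.3089959 rad; a=sin²(Δφ/2)+cosφ1·cosφ2·sin²(Δλ/2)=0.8680951673; c=2·atan2(√a, √(1-a))=2.398220164; dist=6371·c=15279.061 ≈ 15279.1 km; running total=29529.6 km
Leg 2 bearing: y=sinΔλ·cosφ2=-0.10143910, x=cosφ1·sinφ2-sinφ1·cosφ2·cosΔλ=-0.66912921; θ=atan2(y, x)=-171.3797° <0 so +360° → 188.6203° ≈ 188.6°
Leg 3: φ1=-0.9162542, φ2=-1.1650579, Δφ=-0.2488037, Δλ=-4.7872880 rad; a=sin²(Δφ/2)+cosφ1·cosφ2·sin²(Δλ/2)=0.1265508971; c=2·atan2(√a, √(1-a))=0.727411335; dist=6371·c=4634.338 ≈ 4634.3 km; running total=34163.9 km
Leg 3 bearing: y=sinΔλ·cosφ2=0.39359077, x=cosφ1·sinφ2-sinφ1·cosφ2·cosΔλ=-0.53593785; θ=atan2(y, x)=143.7066° ≈ 143.7°
Leg 4: φ1=-1.1650579, φ2=1.0685935, Δφ=2.2336514, Δλ=3.4117208 rad; a=sin²(Δφ/2)+cosφ1·cosφ2·sin²(Δλ/2)=0.9942306209; c=2·atan2(√a, √(1-a))=2.989533342; dist=6371·c=19046.317 ≈ 19046.3 km; running total=53210.2 km
Leg 4 bearing: y=sinΔλ·cosφ2=-0.12845260, x=cosφ1·sinφ2-sinφ1·cosφ2·cosΔλ=-0.08027641; θ=atan2(y, x)=-122.0033° <0 so +360° → 237.9967° ≈ 238.0°
Leg 5: φ1=1.0685935, φ2=0.8917620, Δφ=-0.1768315, Δλ=1.2641455 rad; a=sin²(Δφ/2)+cosφ1·cosφ2·sin²(Δλ/2)=0.1133241502; c=2·atan2(√a, √(1-a))=0.686685307; dist=6371·c=4374.872 ≈ 4374.9 km; running total=57585.1 km
Leg 5 bearing: y=sinΔλ·cosφ2=0.59874363, x=cosφ1·sinφ2-sinφ1·cosφ2·cosΔλ=0.20840637; θ=atan2(y, x)=70.8084° ≈ 70.8°
Leg 6: φ1=0.8917620, φ2=0.0049253, Δφ=-0.8868367, Δλ=-1.4208621 rad; a=sin²(Δφ/2)+cosφ1·cosφ2·sin²(Δλ/2)=0.4511778995; c=2·atan2(√a, √(1-a))=1.472996293; dist=6371·c=9384.459 ≈ 9384.5 km; running total=66969.6 km
Leg 6 bearing: y=sinΔλ·cosφ2=-0.98876891, x=cosφ1·sinφ2-sinφ1·cosφ2·cosΔλ=-0.11314441; θ=atan2(y, x)=-96.5279° <0 so +360° → 263.4721° ≈ 263.5°
Leg 7: φ1=0.0049253, φ2=-0.9012531, Δφ=-0.9061784, Δλ=0.0881950 rad; a=sin²(Δφ/2)+cosφ1·cosφ2·sin²(Δλ/2)=0.1928268703; c=2·atan2(√a, √(1-a))=0.909239158; dist=6371·c=5792.763 ≈ 5792.8 km; running total=72762.4 km
Leg 7 bearing: y=sinΔλ·cosφ2=0.05466533, x=cosφ1·sinφ2-sinφ1·cosφ2·cosΔλ=-0.78714063; θ=atan2(y, x)=176.0273° ≈ 176.0°

Leg 1: dist=14250.5 km, bearing=68.3°
Leg 2: dist=15279.1 km, bearing=188.6°
Leg 3: dist=4634.3 km, bearing=143.7°
Leg 4: dist=19046.3 km, bearing=238.0°
Leg 5: dist=4374.9 km, bearing=70.8°
Leg 6: dist=9384.5 km, bearing=263.5°
Leg 7: dist=5792.8 km, bearing=176.0°
Total: 72762.4 km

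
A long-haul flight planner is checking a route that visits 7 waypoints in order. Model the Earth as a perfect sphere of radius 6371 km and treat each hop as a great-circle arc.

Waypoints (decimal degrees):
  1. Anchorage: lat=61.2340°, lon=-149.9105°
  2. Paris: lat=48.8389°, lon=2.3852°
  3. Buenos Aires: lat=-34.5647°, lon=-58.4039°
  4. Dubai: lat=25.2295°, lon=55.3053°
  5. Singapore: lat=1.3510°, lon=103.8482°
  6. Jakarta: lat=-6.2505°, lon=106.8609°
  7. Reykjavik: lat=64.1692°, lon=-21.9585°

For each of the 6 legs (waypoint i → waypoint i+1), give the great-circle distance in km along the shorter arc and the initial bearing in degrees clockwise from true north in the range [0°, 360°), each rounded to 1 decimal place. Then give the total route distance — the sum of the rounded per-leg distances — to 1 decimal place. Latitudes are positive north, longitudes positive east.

Leg 1: φ1=1.0687349, φ2=0.8523996, Δφ=-0.2163353, Δλ=2.6580614 rad; a=sin²(Δφ/2)+cosφ1·cosφ2·sin²(Δλ/2)=0.3102366622; c=2·atan2(√a, √(1-a))=1.181511686; dist=6371·c=7527.411 ≈ 7527.4 km; running total=7527.4 km
Leg 1 bearing: y=sinΔλ·cosφ2=0.30599276, x=cosφ1·sinφ2-sinφ1·cosφ2·cosΔλ=0.87311393; θ=atan2(y, x)=19.3136° ≈ 19.3°
Leg 2: φ1=0.8523996, φ2=-0.6032678, Δφ=-1.4556674, Δλ=-1.0609699 rad; a=sin²(Δφ/2)+cosφ1·cosφ2·sin²(Δλ/2)=0.5813078672; c=2·atan2(√a, √(1-a))=1.734137425; dist=6371·c=11048.190 ≈ 11048.2 km; running total=18575.6 km
Leg 2 bearing: y=sinΔλ·cosφ2=-0.71876272, x=cosφ1·sinφ2-sinφ1·cosφ2·cosΔλ=-0.67597062; θ=atan2(y, x)=-133.2426° <0 so +360° → 226.7574° ≈ 226.8°
Leg 3: φ1=-0.6032678, φ2=0.4403378, Δφ=1.0436057, Δλ=1.9845999 rad; a=sin²(Δφ/2)+cosφ1·cosφ2·sin²(Δλ/2)=0.7706788132; c=2·atan2(√a, √(1-a))=2.142847297; dist=6371·c=13652.080 ≈ 13652.1 km; running total=32227.7 km
Leg 3 bearing: y=sinΔλ·cosφ2=0.82825705, x=cosφ1·sinφ2-sinφ1·cosφ2·cosΔλ=0.14464503; θ=atan2(y, x)=80.0939° ≈ 80.1°
Leg 4: φ1=0.4403378, φ2=0.0235794, Δφ=-0.4167584, Δλ=0.8472334 rad; a=sin²(Δφ/2)+cosφ1·cosφ2·sin²(Δλ/2)=0.1956065296; c=2·atan2(√a, √(1-a))=0.916265700; dist=6371·c=5837.529 ≈ 5837.5 km; running total=38065.2 km
Leg 4 bearing: y=sinΔλ·cosφ2=0.74924331, x=cosφ1·sinφ2-sinφ1·cosφ2·cosΔλ=-0.26079287; θ=atan2(y, x)=109.1917° ≈ 109.2°
Leg 5: φ1=0.0235794, φ2=-0.1090918, Δφ=-0.1326712, Δλ=0.0525815 rad; a=sin²(Δφ/2)+cosφ1·cosφ2·sin²(Δλ/2)=0.0050807075; c=2·atan2(√a, √(1-a))=0.142679157; dist=6371·c=909.009 ≈ 909.0 km; running total=38974.2 km
Leg 5 bearing: y=sinΔλ·cosφ2=0.05224488, x=cosφ1·sinφ2-sinφ1·cosφ2·cosΔλ=-0.13224995; θ=atan2(y, x)=158.4437° ≈ 158.4°
Leg 6: φ1=-0.1090918, φ2=1.1199638, Δφ=1.2290556, Δλ=-2.2483227 rad; a=sin²(Δφ/2)+cosφ1·cosφ2·sin²(Δλ/2)=0.6847545884; c=2·atan2(√a, √(1-a))=1.949277086; dist=6371·c=12418.844 ≈ 12418.8 km; running total=51393.0 km
Leg 6 bearing: y=sinΔλ·cosφ2=-0.33947679, x=cosφ1·sinφ2-sinφ1·cosφ2·cosΔλ=0.86499623; θ=atan2(y, x)=-21.4280° <0 so +360° → 338.5720° ≈ 338.6°

Leg 1: dist=7527.4 km, bearing=19.3°
Leg 2: dist=11048.2 km, bearing=226.8°
Leg 3: dist=13652.1 km, bearing=80.1°
Leg 4: dist=5837.5 km, bearing=109.2°
Leg 5: dist=909.0 km, bearing=158.4°
Leg 6: dist=12418.8 km, bearing=338.6°
Total: 51393.0 km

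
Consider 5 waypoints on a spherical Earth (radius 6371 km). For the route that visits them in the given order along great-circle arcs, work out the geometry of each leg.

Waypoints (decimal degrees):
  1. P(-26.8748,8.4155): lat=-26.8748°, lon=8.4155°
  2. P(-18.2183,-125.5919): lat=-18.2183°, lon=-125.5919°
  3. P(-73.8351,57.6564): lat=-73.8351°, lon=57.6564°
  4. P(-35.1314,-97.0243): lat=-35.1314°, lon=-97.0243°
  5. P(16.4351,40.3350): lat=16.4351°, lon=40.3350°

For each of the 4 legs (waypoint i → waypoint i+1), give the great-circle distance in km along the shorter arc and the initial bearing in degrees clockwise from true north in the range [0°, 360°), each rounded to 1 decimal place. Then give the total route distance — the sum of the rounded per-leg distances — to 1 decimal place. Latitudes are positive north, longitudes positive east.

Leg 1: φ1=-0.4690537, φ2=-0.3179693, Δφ=0.1510844, Δλ=-2.3388704 rad; a=sin²(Δφ/2)+cosφ1·cosφ2·sin²(Δλ/2)=0.7236624576; c=2·atan2(√a, √(1-a))=2.034568399; dist=6371·c=12962.235 ≈ 12962.2 km; running total=12962.2 km
Leg 1 bearing: y=sinΔλ·cosφ2=-0.68319568, x=cosφ1·sinφ2-sinφ1·cosφ2·cosΔλ=-0.57718635; θ=atan2(y, x)=-130.1922° <0 so +360° → 229.8078° ≈ 229.8°
Leg 2: φ1=-0.3179693, φ2=-1.2886656, Δφ=-0.9706963, Δλ=3.1982862 rad; a=sin²(Δφ/2)+cosφ1·cosφ2·sin²(Δλ/2)=0.4818721036; c=2·atan2(√a, √(1-a))=1.534532586; dist=6371·c=9776.507 ≈ 9776.5 km; running total=22738.7 km
Leg 2 bearing: y=sinΔλ·cosφ2=-0.01577518, x=cosφ1·sinφ2-sinφ1·cosφ2·cosΔλ=-0.99921802; θ=atan2(y, x)=-179.0955° <0 so +360° → 180.9045° ≈ 180.9°
Leg 3: φ1=-1.2886656, φ2=-0.6131586, Δφ=0.6755070, Δλ=-2.6996875 rad; a=sin²(Δφ/2)+cosφ1·cosφ2·sin²(Δλ/2)=0.3265563753; c=2·atan2(√a, √(1-a))=1.216546096; dist=6371·c=7750.615 ≈ 7750.6 km; running total=30489.3 km
Leg 3 bearing: y=sinΔλ·cosφ2=-0.34975704, x=cosφ1·sinφ2-sinφ1·cosφ2·cosΔλ=-0.87025241; θ=atan2(y, x)=-158.1047° <0 so +360° → 201.8953° ≈ 201.9°
Leg 4: φ1=-0.6131586, φ2=0.2868466, Δφ=0.9000052, Δλ=2.3973720 rad; a=sin²(Δφ/2)+cosφ1·cosφ2·sin²(Δλ/2)=0.8699216810; c=2·atan2(√a, √(1-a))=2.403633833; dist=6371·c=15313.551 ≈ 15313.6 km; running total=45802.9 km
Leg 4 bearing: y=sinΔλ·cosφ2=0.64972074, x=cosφ1·sinφ2-sinφ1·cosφ2·cosΔλ=-0.17462750; θ=atan2(y, x)=105.0440° ≈ 105.0°

Leg 1: dist=12962.2 km, bearing=229.8°
Leg 2: dist=9776.5 km, bearing=180.9°
Leg 3: dist=7750.6 km, bearing=201.9°
Leg 4: dist=15313.6 km, bearing=105.0°
Total: 45802.9 km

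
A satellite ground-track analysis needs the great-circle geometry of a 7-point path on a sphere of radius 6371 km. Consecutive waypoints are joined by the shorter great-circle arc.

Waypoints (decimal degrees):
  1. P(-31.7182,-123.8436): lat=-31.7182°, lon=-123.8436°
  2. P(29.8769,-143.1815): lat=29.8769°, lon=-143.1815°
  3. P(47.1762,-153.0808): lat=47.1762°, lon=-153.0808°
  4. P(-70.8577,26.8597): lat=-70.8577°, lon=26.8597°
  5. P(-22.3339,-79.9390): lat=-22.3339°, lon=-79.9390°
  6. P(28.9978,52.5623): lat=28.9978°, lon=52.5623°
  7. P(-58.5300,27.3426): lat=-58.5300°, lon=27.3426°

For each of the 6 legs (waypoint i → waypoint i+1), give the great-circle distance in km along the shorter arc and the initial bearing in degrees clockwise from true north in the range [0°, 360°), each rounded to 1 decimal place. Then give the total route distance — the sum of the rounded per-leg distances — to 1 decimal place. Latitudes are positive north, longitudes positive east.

Leg 1: φ1=-0.5535870, φ2=0.5214503, Δφ=1.0750373, Δλ=-0.3375100 rad; a=sin²(Δφ/2)+cosφ1·cosφ2·sin²(Δλ/2)=0.2829569591; c=2·atan2(√a, √(1-a))=1.121772781; dist=6371·c=7146.814 ≈ 7146.8 km; running total=7146.8 km
Leg 1 bearing: y=sinΔλ·cosφ2=-0.28712953, x=cosφ1·sinφ2-sinφ1·cosφ2·cosΔλ=0.85388870; θ=atan2(y, x)=-18.5858° <0 so +360° → 341.4142° ≈ 341.4°
Leg 2: φ1=0.5214503, φ2=0.8233800, Δφ=0.3019297, Δλ=-0.1727754 rad; a=sin²(Δφ/2)+cosφ1·cosφ2·sin²(Δλ/2)=0.0270054924; c=2·atan2(√a, √(1-a))=0.330164532; dist=6371·c=2103.478 ≈ 2103.5 km; running total=9250.3 km
Leg 2 bearing: y=sinΔλ·cosφ2=-0.11685994, x=cosφ1·sinφ2-sinφ1·cosφ2·cosΔλ=0.30240459; θ=atan2(y, x)=-21.1283° <0 so +360° → 338.8717° ≈ 338.9°
Leg 3: φ1=0.8233800, φ2=-1.2367002, Δφ=-2.0600802, Δλ=3.1405542 rad; a=sin²(Δφ/2)+cosφ1·cosφ2·sin²(Δλ/2)=0.9578961043; c=2·atan2(√a, √(1-a))=2.728272208; dist=6371·c=17381.822 ≈ 17381.8 km; running total=26632.1 km
Leg 3 bearing: y=sinΔλ·cosφ2=0.00034053, x=cosφ1·sinφ2-sinφ1·cosφ2·cosΔλ=-0.40165223; θ=atan2(y, x)=179.9514° ≈ 180.0°
Leg 4: φ1=-1.2367002, φ2=-0.3898001, Δφ=0.8469001, Δλ=-1.8639890 rad; a=sin²(Δφ/2)+cosφ1·cosφ2·sin²(Δλ/2)=0.3643348149; c=2·atan2(√a, √(1-a))=1.296021342; dist=6371·c=8256.952 ≈ 8257.0 km; running total=34889.1 km
Leg 4 bearing: y=sinΔλ·cosφ2=-0.88551228, x=cosφ1·sinφ2-sinφ1·cosφ2·cosΔλ=-0.37715756; θ=atan2(y, x)=-113.0701° <0 so +360° → 246.9299° ≈ 246.9°
Leg 5: φ1=-0.3898001, φ2=0.5061071, Δφ=0.8959072, Δλ=2.3125839 rad; a=sin²(Δφ/2)+cosφ1·cosφ2·sin²(Δλ/2)=0.8654005478; c=2·atan2(√a, √(1-a))=2.390291152; dist=6371·c=15228.545 ≈ 15228.5 km; running total=50117.6 km
Leg 5 bearing: y=sinΔλ·cosφ2=0.64483761, x=cosφ1·sinφ2-sinφ1·cosφ2·cosΔλ=0.22386206; θ=atan2(y, x)=70.8550° ≈ 70.9°
Leg 6: φ1=0.5061071, φ2=-1.0215412, Δφ=-1.5276483, Δλ=-0.4401668 rad; a=sin²(Δφ/2)+cosφ1·cosφ2·sin²(Δλ/2)=0.5001944178; c=2·atan2(√a, √(1-a))=1.571185162; dist=6371·c=10010.021 ≈ 10010.0 km; running total=60127.6 km
Leg 6 bearing: y=sinΔλ·cosφ2=-0.22244135, x=cosφ1·sinφ2-sinφ1·cosφ2·cosΔλ=-0.97494599; θ=atan2(y, x)=-167.1475° <0 so +360° → 192.8525° ≈ 192.9°

Leg 1: dist=7146.8 km, bearing=341.4°
Leg 2: dist=2103.5 km, bearing=338.9°
Leg 3: dist=17381.8 km, bearing=180.0°
Leg 4: dist=8257.0 km, bearing=246.9°
Leg 5: dist=15228.5 km, bearing=70.9°
Leg 6: dist=10010.0 km, bearing=192.9°
Total: 60127.6 km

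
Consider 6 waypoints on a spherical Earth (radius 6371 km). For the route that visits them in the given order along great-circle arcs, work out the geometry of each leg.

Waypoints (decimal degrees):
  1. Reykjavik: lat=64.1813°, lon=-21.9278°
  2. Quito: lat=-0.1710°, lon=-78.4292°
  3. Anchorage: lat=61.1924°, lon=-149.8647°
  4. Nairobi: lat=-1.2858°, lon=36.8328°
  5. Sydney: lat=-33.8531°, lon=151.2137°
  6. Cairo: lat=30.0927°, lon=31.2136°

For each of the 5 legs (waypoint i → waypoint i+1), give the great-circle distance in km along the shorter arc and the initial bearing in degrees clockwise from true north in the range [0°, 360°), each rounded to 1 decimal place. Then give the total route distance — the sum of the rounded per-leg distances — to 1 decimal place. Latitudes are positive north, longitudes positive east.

Leg 1: φ1=1.1201750, φ2=-0.0029845, Δφ=-1.1231595, Δλ=-0.9861355 rad; a=sin²(Δφ/2)+cosφ1·cosφ2·sin²(Δλ/2)=0.3811571094; c=2·atan2(√a, √(1-a))=1.330813669; dist=6371·c=8478.614 ≈ 8478.6 km; running total=8478.6 km
Leg 1 bearing: y=sinΔλ·cosφ2=-0.83389559, x=cosφ1·sinφ2-sinφ1·cosφ2·cosΔλ=-0.49812007; θ=atan2(y, x)=-120.8516° <0 so +360° → 239.1484° ≈ 239.1°
Leg 2: φ1=-0.0029845, φ2=1.0680089, Δφ=1.0709934, Δλ=-1.2467847 rad; a=sin²(Δφ/2)+cosφ1·cosφ2·sin²(Δλ/2)=0.4246009711; c=2·atan2(√a, √(1-a))=1.419420814; dist=6371·c=9043.130 ≈ 9043.1 km; running total=17521.7 km
Leg 2 bearing: y=sinΔλ·cosφ2=-0.45679622, x=cosφ1·sinφ2-sinφ1·cosφ2·cosΔλ=0.87669673; θ=atan2(y, x)=-27.5214° <0 so +360° → 332.4786° ≈ 332.5°
Leg 3: φ1=1.0680089, φ2=-0.0224414, Δφ=-1.0904503, Δλ=3.2584861 rad; a=sin²(Δφ/2)+cosφ1·cosφ2·sin²(Δλ/2)=0.7490617488; c=2·atan2(√a, √(1-a))=2.092229656; dist=6371·c=13329.595 ≈ 13329.6 km; running total=30851.3 km
Leg 3 bearing: y=sinΔλ·cosφ2=-0.11659804, x=cosφ1·sinφ2-sinφ1·cosφ2·cosΔλ=0.85923098; θ=atan2(y, x)=-7.7279° <0 so +360° → 352.2721° ≈ 352.3°
Leg 4: φ1=-0.0224414, φ2=-0.5908481, Δφ=-0.5684066, Δλ=1.9963233 rad; a=sin²(Δφ/2)+cosφ1·cosφ2·sin²(Δλ/2)=0.6651157385; c=2·atan2(√a, √(1-a))=1.907345126; dist=6371·c=12151.696 ≈ 12151.7 km; running total=43003.0 km
Leg 4 bearing: y=sinΔλ·cosφ2=0.75640847, x=cosφ1·sinφ2-sinφ1·cosφ2·cosΔλ=-0.56461793; θ=atan2(y, x)=126.7393° ≈ 126.7°
Leg 5: φ1=-0.5908481, φ2=0.5252167, Δφ=1.1160648, Δλ=-2.0943968 rad; a=sin²(Δφ/2)+cosφ1·cosφ2·sin²(Δλ/2)=0.8192905336; c=2·atan2(√a, √(1-a))=2.263449342; dist=6371·c=14420.436 ≈ 14420.4 km; running total=57423.4 km
Leg 5 bearing: y=sinΔλ·cosφ2=-0.74929768, x=cosφ1·sinφ2-sinφ1·cosφ2·cosΔλ=0.17540582; θ=atan2(y, x)=-76.8247° <0 so +360° → 283.1753° ≈ 283.2°

Leg 1: dist=8478.6 km, bearing=239.1°
Leg 2: dist=9043.1 km, bearing=332.5°
Leg 3: dist=13329.6 km, bearing=352.3°
Leg 4: dist=12151.7 km, bearing=126.7°
Leg 5: dist=14420.4 km, bearing=283.2°
Total: 57423.4 km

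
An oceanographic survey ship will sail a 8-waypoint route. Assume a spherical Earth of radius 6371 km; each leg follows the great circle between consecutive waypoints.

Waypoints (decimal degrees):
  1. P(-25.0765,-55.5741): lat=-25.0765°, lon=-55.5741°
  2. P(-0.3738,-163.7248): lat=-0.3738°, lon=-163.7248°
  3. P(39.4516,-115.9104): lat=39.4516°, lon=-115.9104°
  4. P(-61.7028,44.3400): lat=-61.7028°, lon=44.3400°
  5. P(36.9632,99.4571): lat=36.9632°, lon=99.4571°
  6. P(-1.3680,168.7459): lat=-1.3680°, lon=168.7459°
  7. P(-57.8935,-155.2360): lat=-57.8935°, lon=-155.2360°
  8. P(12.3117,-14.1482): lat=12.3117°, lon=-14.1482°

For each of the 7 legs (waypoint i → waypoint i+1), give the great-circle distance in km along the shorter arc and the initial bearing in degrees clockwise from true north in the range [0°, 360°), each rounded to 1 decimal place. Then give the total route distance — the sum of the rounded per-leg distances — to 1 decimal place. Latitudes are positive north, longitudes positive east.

Leg 1: φ1=-0.4376675, φ2=-0.0065240, Δφ=0.4311434, Δλ=-1.8875858 rad; a=sin²(Δφ/2)+cosφ1·cosφ2·sin²(Δλ/2)=0.6396917799; c=2·atan2(√a, √(1-a))=1.853948371; dist=6371·c=11811.505 ≈ 11811.5 km; running total=11811.5 km
Leg 1 bearing: y=sinΔλ·cosφ2=-0.95022023, x=cosφ1·sinφ2-sinφ1·cosφ2·cosΔλ=-0.13793604; θ=atan2(y, x)=-98.2595° <0 so +360° → 261.7405° ≈ 261.7°
Leg 2: φ1=-0.0065240, φ2=0.6885603, Δφ=0.6950844, Δλ=0.8345187 rad; a=sin²(Δφ/2)+cosφ1·cosφ2·sin²(Δλ/2)=0.2428117344; c=2·atan2(√a, √(1-a))=1.030515859; dist=6371·c=6565.417 ≈ 6565.4 km; running total=18376.9 km
Leg 2 bearing: y=sinΔλ·cosφ2=0.57215122, x=cosφ1·sinφ2-sinφ1·cosφ2·cosΔλ=0.63879556; θ=atan2(y, x)=41.8499° ≈ 41.8°
Leg 3: φ1=0.6885603, φ2=-1.0769170, Δφ=-1.7654773, Δλ=2.7968971 rad; a=sin²(Δφ/2)+cosφ1·cosφ2·sin²(Δλ/2)=0.9520007675; c=2·atan2(√a, √(1-a))=2.699834820; dist=6371·c=17200.648 ≈ 17200.6 km; running total=35577.5 km
Leg 3 bearing: y=sinΔλ·cosφ2=0.16018468, x=cosφ1·sinφ2-sinφ1·cosφ2·cosΔλ=-0.39638629; θ=atan2(y, x)=157.9957° ≈ 158.0°
Leg 4: φ1=-1.0769170, φ2=0.6451295, Δφ=1.7220466, Δλ=0.9619749 rad; a=sin²(Δφ/2)+cosφ1·cosφ2·sin²(Δλ/2)=0.6564131491; c=2·atan2(√a, √(1-a))=1.888963552; dist=6371·c=12034.587 ≈ 12034.6 km; running total=47612.1 km
Leg 4 bearing: y=sinΔλ·cosφ2=0.65545570, x=cosφ1·sinφ2-sinφ1·cosφ2·cosΔλ=0.68739910; θ=atan2(y, x)=43.6373° ≈ 43.6°
Leg 5: φ1=0.6451295, φ2=-0.0238761, Δφ=-0.6690056, Δλ=1.2093177 rad; a=sin²(Δφ/2)+cosφ1·cosφ2·sin²(Δλ/2)=0.3659278446; c=2·atan2(√a, √(1-a))=1.299330043; dist=6371·c=8278.032 ≈ 8278.0 km; running total=55890.1 km
Leg 5 bearing: y=sinΔλ·cosφ2=0.93510832, x=cosφ1·sinφ2-sinφ1·cosφ2·cosΔλ=-0.23167017; θ=atan2(y, x)=103.9147° ≈ 103.9°
Leg 6: φ1=-0.0238761, φ2=-1.0104322, Δφ=-0.9865561, Δλ=-5.6545509 rad; a=sin²(Δφ/2)+cosφ1·cosφ2·sin²(Δλ/2)=0.2750052005; c=2·atan2(√a, √(1-a))=1.104042635; dist=6371·c=7033.856 ≈ 7033.9 km; running total=62924.0 km
Leg 6 bearing: y=sinΔλ·cosφ2=0.31254055, x=cosφ1·sinφ2-sinφ1·cosφ2·cosΔλ=-0.83655709; θ=atan2(y, x)=159.5141° ≈ 159.5°
Leg 7: φ1=-1.0104322, φ2=0.2148797, Δφ=1.2253119, Δλ=2.4624466 rad; a=sin²(Δφ/2)+cosφ1·cosφ2·sin²(Δλ/2)=0.7923344131; c=2·atan2(√a, √(1-a))=2.195268109; dist=6371·c=13986.053 ≈ 13986.1 km; running total=76910.1 km
Leg 7 bearing: y=sinΔλ·cosφ2=0.61368308, x=cosφ1·sinφ2-sinφ1·cosφ2·cosΔλ=-0.53061798; θ=atan2(y, x)=130.8482° ≈ 130.8°

Leg 1: dist=11811.5 km, bearing=261.7°
Leg 2: dist=6565.4 km, bearing=41.8°
Leg 3: dist=17200.6 km, bearing=158.0°
Leg 4: dist=12034.6 km, bearing=43.6°
Leg 5: dist=8278.0 km, bearing=103.9°
Leg 6: dist=7033.9 km, bearing=159.5°
Leg 7: dist=13986.1 km, bearing=130.8°
Total: 76910.1 km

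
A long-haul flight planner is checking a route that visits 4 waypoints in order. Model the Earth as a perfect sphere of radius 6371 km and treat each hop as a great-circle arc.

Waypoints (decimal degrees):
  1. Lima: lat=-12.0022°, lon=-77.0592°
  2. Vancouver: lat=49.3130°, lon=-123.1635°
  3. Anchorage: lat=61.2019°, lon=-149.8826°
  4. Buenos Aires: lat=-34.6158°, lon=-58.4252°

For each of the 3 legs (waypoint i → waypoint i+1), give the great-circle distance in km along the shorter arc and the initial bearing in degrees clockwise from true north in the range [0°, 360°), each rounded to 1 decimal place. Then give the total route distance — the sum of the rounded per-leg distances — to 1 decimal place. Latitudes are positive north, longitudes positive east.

Leg 1: dist=8170.0 km, bearing=330.7°
Leg 2: dist=2122.5 km, bearing=318.5°
Leg 3: dist=13401.6 km, bearing=107.2°
Total: 23694.1 km

Leg 1: φ1=-0.2094779, φ2=0.8606742, Δφ=1.0701521, Δλ=-0.8046718 rad; a=sin²(Δφ/2)+cosφ1·cosφ2·sin²(Δλ/2)=0.3577768475; c=2·atan2(√a, √(1-a))=1.282367501; dist=6371·c=8169.963 ≈ 8170.0 km; running total=8170.0 km
Leg 1 bearing: y=sinΔλ·cosφ2=-0.46978020, x=cosφ1·sinφ2-sinφ1·cosφ2·cosΔλ=0.83570142; θ=atan2(y, x)=-29.3420° <0 so +360° → 330.6580° ≈ 330.7°
Leg 2: φ1=0.8606742, φ2=1.0681747, Δφ=0.2075004, Δλ=-0.4663363 rad; a=sin²(Δφ/2)+cosφ1·cosφ2·sin²(Δλ/2)=0.0274923734; c=2·atan2(√a, √(1-a))=0.333155085; dist=6371·c=2122.531 ≈ 2122.5 km; running total=10292.5 km
Leg 2 bearing: y=sinΔλ·cosφ2=-0.21659147, x=cosφ1·sinφ2-sinφ1·cosφ2·cosΔλ=0.24501899; θ=atan2(y, x)=-41.4760° <0 so +360° → 318.5240° ≈ 318.5°
Leg 3: φ1=1.0681747, φ2=-0.6041597, Δφ=-1.6723343, Δλ=1.5962328 rad; a=sin²(Δφ/2)+cosφ1·cosφ2·sin²(Δλ/2)=0.7539482051; c=2·atan2(√a, √(1-a))=2.103537346; dist=6371·c=13401.636 ≈ 13401.6 km; running total=23694.1 km
Leg 3 bearing: y=sinΔλ·cosφ2=0.82271352, x=cosφ1·sinφ2-sinφ1·cosφ2·cosΔλ=-0.25531098; θ=atan2(y, x)=107.2406° ≈ 107.2°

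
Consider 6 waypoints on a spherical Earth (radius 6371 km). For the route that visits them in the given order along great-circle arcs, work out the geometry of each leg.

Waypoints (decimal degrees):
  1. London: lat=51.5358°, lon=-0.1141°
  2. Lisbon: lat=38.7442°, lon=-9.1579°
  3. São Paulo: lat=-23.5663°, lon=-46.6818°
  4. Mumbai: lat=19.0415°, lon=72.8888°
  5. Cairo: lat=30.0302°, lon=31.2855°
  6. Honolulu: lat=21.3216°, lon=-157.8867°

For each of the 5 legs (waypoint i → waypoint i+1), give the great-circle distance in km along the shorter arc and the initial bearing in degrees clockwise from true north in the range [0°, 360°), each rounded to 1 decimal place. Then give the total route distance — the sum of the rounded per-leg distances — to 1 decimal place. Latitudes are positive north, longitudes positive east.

Leg 1: dist=1586.6 km, bearing=209.8°
Leg 2: dist=7954.1 km, bearing=216.1°
Leg 3: dist=13779.2 km, bearing=82.2°
Leg 4: dist=4355.9 km, bearing=294.5°
Leg 5: dist=14221.3 km, bearing=10.8°
Total: 41897.1 km

Leg 1: φ1=0.8994694, φ2=0.6762139, Δφ=-0.2232555, Δλ=-0.1578441 rad; a=sin²(Δφ/2)+cosφ1·cosφ2·sin²(Δλ/2)=0.0154246515; c=2·atan2(√a, √(1-a))=0.249035075; dist=6371·c=1586.602 ≈ 1586.6 km; running total=1586.6 km
Leg 1 bearing: y=sinΔλ·cosφ2=-0.12259958, x=cosφ1·sinφ2-sinφ1·cosφ2·cosΔλ=-0.21381363; θ=atan2(y, x)=-150.1703° <0 so +360° → 209.8297° ≈ 209.8°
Leg 2: φ1=0.6762139, φ2=-0.4113095, Δφ=-1.0875234, Δλ=-0.6549156 rad; a=sin²(Δφ/2)+cosφ1·cosφ2·sin²(Δλ/2)=0.3416166138; c=2·atan2(√a, √(1-a))=1.248477556; dist=6371·c=7954.051 ≈ 7954.1 km; running total=9540.7 km
Leg 2 bearing: y=sinΔλ·cosφ2=-0.55829282, x=cosφ1·sinφ2-sinφ1·cosφ2·cosΔλ=-0.76679067; θ=atan2(y, x)=-143.9420° <0 so +360° → 216.0580° ≈ 216.1°
Leg 3: φ1=-0.4113095, φ2=0.3323369, Δφ=0.7436464, Δλ=2.0869007 rad; a=sin²(Δφ/2)+cosφ1·cosφ2·sin²(Δλ/2)=0.7790127813; c=2·atan2(√a, √(1-a))=2.162800873; dist=6371·c=13779.204 ≈ 13779.2 km; running total=23319.9 km
Leg 3 bearing: y=sinΔλ·cosφ2=0.82215783, x=cosφ1·sinφ2-sinφ1·cosφ2·cosΔλ=0.11253431; θ=atan2(y, x)=82.2060° ≈ 82.2°
Leg 4: φ1=0.3323369, φ2=0.5241259, Δφ=0.1917890, Δλ=-0.7261146 rad; a=sin²(Δφ/2)+cosφ1·cosφ2·sin²(Δλ/2)=0.1123829387; c=2·atan2(√a, √(1-a))=0.683710678; dist=6371·c=4355.921 ≈ 4355.9 km; running total=27675.8 km
Leg 4 bearing: y=sinΔλ·cosφ2=-0.57483920, x=cosφ1·sinφ2-sinφ1·cosφ2·cosΔλ=0.26186246; θ=atan2(y, x)=-65.5088° <0 so +360° → 294.4912° ≈ 294.5°
Leg 5: φ1=0.5241259, φ2=0.3721321, Δφ=-0.1519937, Δλ=-3.3016777 rad; a=sin²(Δφ/2)+cosφ1·cosφ2·sin²(Δλ/2)=0.8071123229; c=2·atan2(√a, √(1-a))=2.232199376; dist=6371·c=14221.342 ≈ 14221.3 km; running total=41897.1 km
Leg 5 bearing: y=sinΔλ·cosφ2=0.14849180, x=cosφ1·sinφ2-sinφ1·cosφ2·cosΔλ=0.77503437; θ=atan2(y, x)=10.8461° ≈ 10.8°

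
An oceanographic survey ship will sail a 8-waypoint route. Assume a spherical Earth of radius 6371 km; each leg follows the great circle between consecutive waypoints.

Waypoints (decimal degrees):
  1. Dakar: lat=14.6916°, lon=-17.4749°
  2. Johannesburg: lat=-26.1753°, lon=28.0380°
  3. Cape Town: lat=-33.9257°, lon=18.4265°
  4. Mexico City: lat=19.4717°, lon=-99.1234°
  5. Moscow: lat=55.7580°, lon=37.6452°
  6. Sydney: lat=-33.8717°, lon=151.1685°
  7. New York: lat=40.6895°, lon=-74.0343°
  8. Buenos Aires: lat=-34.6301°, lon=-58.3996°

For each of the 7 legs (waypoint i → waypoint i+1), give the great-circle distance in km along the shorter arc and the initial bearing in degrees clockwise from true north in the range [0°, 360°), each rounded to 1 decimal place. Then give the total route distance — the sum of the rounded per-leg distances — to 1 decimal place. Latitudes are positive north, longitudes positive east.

Leg 1: φ1=0.2564168, φ2=-0.4568452, Δφ=-0.7132620, Δλ=0.7943500 rad; a=sin²(Δφ/2)+cosφ1·cosφ2·sin²(Δλ/2)=0.2517752199; c=2·atan2(√a, √(1-a))=1.051292417; dist=6371·c=6697.784 ≈ 6697.8 km; running total=6697.8 km
Leg 1 bearing: y=sinΔλ·cosφ2=0.64024724, x=cosφ1·sinφ2-sinφ1·cosφ2·cosΔλ=-0.58619221; θ=atan2(y, x)=132.4763° ≈ 132.5°
Leg 2: φ1=-0.4568452, φ2=-0.5921152, Δφ=-0.1352700, Δλ=-0.1677523 rad; a=sin²(Δφ/2)+cosφ1·cosφ2·sin²(Δλ/2)=0.0097941495; c=2·atan2(√a, √(1-a))=0.198255317; dist=6371·c=1263.085 ≈ 1263.1 km; running total=7960.9 km
Leg 2 bearing: y=sinΔλ·cosφ2=-0.13854258, x=cosφ1·sinφ2-sinφ1·cosφ2·cosΔλ=-0.13999589; θ=atan2(y, x)=-135.2989° <0 so +360° → 224.7011° ≈ 224.7°
Leg 3: φ1=-0.5921152, φ2=0.3398453, Δφ=0.9319604, Δλ=-2.0516328 rad; a=sin²(Δφ/2)+cosφ1·cosφ2·sin²(Δλ/2)=0.7739379470; c=2·atan2(√a, √(1-a))=2.150619350; dist=6371·c=13701.596 ≈ 13701.6 km; running total=21662.5 km
Leg 3 bearing: y=sinΔλ·cosφ2=-0.83589990, x=cosφ1·sinφ2-sinφ1·cosφ2·cosΔλ=0.03321697; θ=atan2(y, x)=-87.7244° <0 so +360° → 272.2756° ≈ 272.3°
Leg 4: φ1=0.3398453, φ2=0.9731607, Δφ=0.6333154, Δλ=2.3870624 rad; a=sin²(Δφ/2)+cosφ1·cosφ2·sin²(Δλ/2)=0.5554806935; c=2·atan2(√a, √(1-a))=1.681986685; dist=6371·c=10715.937 ≈ 10715.9 km; running total=32378.4 km
Leg 4 bearing: y=sinΔλ·cosφ2=0.38541221, x=cosφ1·sinφ2-sinφ1·cosφ2·cosΔλ=0.91604858; θ=atan2(y, x)=22.8181° ≈ 22.8°
Leg 5: φ1=0.9731607, φ2=-0.5911727, Δφ=-1.5643334, Δλ=1.9813554 rad; a=sin²(Δφ/2)+cosφ1·cosφ2·sin²(Δλ/2)=0.8235993526; c=2·atan2(√a, √(1-a))=2.274700315; dist=6371·c=14492.116 ≈ 14492.1 km; running total=46870.5 km
Leg 5 bearing: y=sinΔλ·cosφ2=0.76128897, x=cosφ1·sinφ2-sinφ1·cosφ2·cosΔλ=-0.03966025; θ=atan2(y, x)=92.9822° ≈ 93.0°
Leg 6: φ1=-0.5911727, φ2=0.7101657, Δφ=1.3013384, Δλ=-3.9305303 rad; a=sin²(Δφ/2)+cosφ1·cosφ2·sin²(Δλ/2)=0.9034768787; c=2·atan2(√a, √(1-a))=2.509772366; dist=6371·c=15989.760 ≈ 15989.8 km; running total=62860.3 km
Leg 6 bearing: y=sinΔλ·cosφ2=0.53806084, x=cosφ1·sinφ2-sinφ1·cosφ2·cosΔλ=0.24354911; θ=atan2(y, x)=65.6465° ≈ 65.6°
Leg 7: φ1=0.7101657, φ2=-0.6044093, Δφ=-1.3145750, Δλ=0.2728770 rad; a=sin²(Δφ/2)+cosφ1·cosφ2·sin²(Δλ/2)=0.3848291475; c=2·atan2(√a, √(1-a))=1.338367511; dist=6371·c=8526.739 ≈ 8526.7 km; running total=71387.0 km
Leg 7 bearing: y=sinΔλ·cosφ2=0.22175737, x=cosφ1·sinφ2-sinφ1·cosφ2·cosΔλ=-0.94750534; θ=atan2(y, x)=166.8274° ≈ 166.8°

Leg 1: dist=6697.8 km, bearing=132.5°
Leg 2: dist=1263.1 km, bearing=224.7°
Leg 3: dist=13701.6 km, bearing=272.3°
Leg 4: dist=10715.9 km, bearing=22.8°
Leg 5: dist=14492.1 km, bearing=93.0°
Leg 6: dist=15989.8 km, bearing=65.6°
Leg 7: dist=8526.7 km, bearing=166.8°
Total: 71387.0 km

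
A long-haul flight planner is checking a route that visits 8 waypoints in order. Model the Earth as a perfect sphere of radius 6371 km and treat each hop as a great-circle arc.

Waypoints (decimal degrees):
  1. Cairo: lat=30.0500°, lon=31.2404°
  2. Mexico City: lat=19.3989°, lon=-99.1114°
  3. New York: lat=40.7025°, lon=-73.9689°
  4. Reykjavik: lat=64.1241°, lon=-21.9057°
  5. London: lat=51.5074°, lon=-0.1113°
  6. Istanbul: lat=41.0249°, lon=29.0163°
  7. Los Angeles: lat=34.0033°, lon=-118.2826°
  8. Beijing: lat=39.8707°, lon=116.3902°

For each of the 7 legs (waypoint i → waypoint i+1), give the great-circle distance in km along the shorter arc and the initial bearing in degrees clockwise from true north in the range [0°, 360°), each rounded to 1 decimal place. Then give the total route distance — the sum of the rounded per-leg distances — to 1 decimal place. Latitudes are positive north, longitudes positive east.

Leg 1: φ1=0.5244714, φ2=0.3385747, Δφ=-0.1858968, Δλ=-2.2750681 rad; a=sin²(Δφ/2)+cosφ1·cosφ2·sin²(Δλ/2)=0.6811553867; c=2·atan2(√a, √(1-a))=1.941542247; dist=6371·c=12369.566 ≈ 12369.6 km; running total=12369.6 km
Leg 1 bearing: y=sinΔλ·cosφ2=-0.71881907, x=cosφ1·sinφ2-sinφ1·cosφ2·cosΔλ=0.59332121; θ=atan2(y, x)=-50.4634° <0 so +360° → 309.5366° ≈ 309.5°
Leg 2: φ1=0.3385747, φ2=0.7103926, Δφ=0.3718180, Δλ=0.4388194 rad; a=sin²(Δφ/2)+cosφ1·cosφ2·sin²(Δλ/2)=0.0680407287; c=2·atan2(√a, √(1-a))=0.527797245; dist=6371·c=3362.596 ≈ 3362.6 km; running total=15732.2 km
Leg 2 bearing: y=sinΔλ·cosφ2=0.32209722, x=cosφ1·sinφ2-sinφ1·cosφ2·cosΔλ=0.38716680; θ=atan2(y, x)=39.7582° ≈ 39.8°
Leg 3: φ1=0.7103926, φ2=1.1191767, Δφ=0.4087840, Δλ=0.9086743 rad; a=sin²(Δφ/2)+cosφ1·cosφ2·sin²(Δλ/2)=0.1049216199; c=2·atan2(√a, √(1-a))=0.659731606; dist=6371·c=4203.150 ≈ 4203.2 km; running total=19935.4 km
Leg 3 bearing: y=sinΔλ·cosφ2=0.34420248, x=cosφ1·sinφ2-sinφ1·cosφ2·cosΔλ=0.50712617; θ=atan2(y, x)=34.1660° ≈ 34.2°
Leg 4: φ1=1.1191767, φ2=0.8989737, Δφ=-0.2202030, Δλ=0.3803840 rad; a=sin²(Δφ/2)+cosφ1·cosφ2·sin²(Δλ/2)=0.0217814073; c=2·atan2(√a, √(1-a))=0.296252688; dist=6371·c=1887.426 ≈ 1887.4 km; running total=21822.8 km
Leg 4 bearing: y=sinΔλ·cosφ2=0.23108789, x=cosφ1·sinφ2-sinφ1·cosφ2·cosΔλ=-0.17839926; θ=atan2(y, x)=127.6680° ≈ 127.7°
Leg 5: φ1=0.8989737, φ2=0.7160196, Δφ=-0.1829541, Δλ=0.5083725 rad; a=sin²(Δφ/2)+cosφ1·cosφ2·sin²(Δλ/2)=0.0380357737; c=2·atan2(√a, √(1-a))=0.392571227; dist=6371·c=2501.071 ≈ 2501.1 km; running total=24323.9 km
Leg 5 bearing: y=sinΔλ·cosφ2=0.36722077, x=cosφ1·sinφ2-sinφ1·cosφ2·cosΔλ=-0.10726191; θ=atan2(y, x)=106.2826° ≈ 106.3°
Leg 6: φ1=0.7160196, φ2=0.5934695, Δφ=-0.1225500, Δλ=-2.5708508 rad; a=sin²(Δφ/2)+cosφ1·cosφ2·sin²(Δλ/2)=0.5796072458; c=2·atan2(√a, √(1-a))=1.730691271; dist=6371·c=11026.234 ≈ 11026.2 km; running total=35350.1 km
Leg 6 bearing: y=sinΔλ·cosφ2=-0.44787552, x=cosφ1·sinφ2-sinφ1·cosφ2·cosΔλ=0.87980581; θ=atan2(y, x)=-26.9789° <0 so +360° → 333.0211° ≈ 333.0°
Leg 7: φ1=0.5934695, φ2=0.6958750, Δφ=0.1024054, Δλ=4.0958130 rad; a=sin²(Δφ/2)+cosφ1·cosφ2·sin²(Δλ/2)=0.5047032587; c=2·atan2(√a, √(1-a))=1.580202983; dist=6371·c=10067.473 ≈ 10067.5 km; running total=45417.6 km
Leg 7 bearing: y=sinΔλ·cosφ2=-0.62616934, x=cosφ1·sinφ2-sinφ1·cosφ2·cosΔλ=0.77963035; θ=atan2(y, x)=-38.7701° <0 so +360° → 321.2299° ≈ 321.2°

Leg 1: dist=12369.6 km, bearing=309.5°
Leg 2: dist=3362.6 km, bearing=39.8°
Leg 3: dist=4203.2 km, bearing=34.2°
Leg 4: dist=1887.4 km, bearing=127.7°
Leg 5: dist=2501.1 km, bearing=106.3°
Leg 6: dist=11026.2 km, bearing=333.0°
Leg 7: dist=10067.5 km, bearing=321.2°
Total: 45417.6 km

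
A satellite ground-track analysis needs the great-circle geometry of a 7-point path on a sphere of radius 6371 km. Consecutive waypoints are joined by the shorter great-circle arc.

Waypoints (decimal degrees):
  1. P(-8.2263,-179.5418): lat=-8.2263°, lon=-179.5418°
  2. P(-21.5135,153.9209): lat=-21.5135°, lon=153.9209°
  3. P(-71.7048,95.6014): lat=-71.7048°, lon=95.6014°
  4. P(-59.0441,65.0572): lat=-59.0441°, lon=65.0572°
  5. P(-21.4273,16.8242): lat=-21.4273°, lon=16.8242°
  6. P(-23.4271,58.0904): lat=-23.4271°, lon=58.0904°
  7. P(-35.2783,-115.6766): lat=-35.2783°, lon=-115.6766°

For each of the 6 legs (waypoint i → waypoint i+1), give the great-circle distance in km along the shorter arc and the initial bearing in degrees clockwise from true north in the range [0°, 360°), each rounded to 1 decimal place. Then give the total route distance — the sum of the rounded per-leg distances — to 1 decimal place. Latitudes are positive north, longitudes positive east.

Leg 1: dist=3203.5 km, bearing=239.6°
Leg 2: dist=6660.2 km, bearing=198.0°
Leg 3: dist=1955.2 km, bearing=300.1°
Leg 4: dist=5647.0 km, bearing=296.3°
Leg 5: dist=4233.1 km, bearing=101.0°
Leg 6: dist=13454.4 km, bearing=185.9°
Total: 35153.4 km

Leg 1: φ1=-0.1435760, φ2=-0.3754814, Δφ=-0.2319054, Δλ=5.8200220 rad; a=sin²(Δφ/2)+cosφ1·cosφ2·sin²(Δλ/2)=0.0618887463; c=2·atan2(√a, √(1-a))=0.502829518; dist=6371·c=3203.527 ≈ 3203.5 km; running total=3203.5 km
Leg 1 bearing: y=sinΔλ·cosφ2=-0.41565367, x=cosφ1·sinφ2-sinφ1·cosφ2·cosΔλ=-0.24385681; θ=atan2(y, x)=-120.3994° <0 so +360° → 239.6006° ≈ 239.6°
Leg 2: φ1=-0.3754814, φ2=-1.2514848, Δφ=-0.8760034, Δλ=-1.0178673 rad; a=sin²(Δφ/2)+cosφ1·cosφ2·sin²(Δλ/2)=0.2492204471; c=2·atan2(√a, √(1-a))=1.045396313; dist=6371·c=6660.220 ≈ 6660.2 km; running total=9863.7 km
Leg 2 bearing: y=sinΔλ·cosφ2=-0.26713672, x=cosφ1·sinφ2-sinφ1·cosφ2·cosΔλ=-0.82284654; θ=atan2(y, x)=-162.0140° <0 so +360° → 197.9860° ≈ 198.0°
Leg 3: φ1=-1.2514848, φ2=-1.0305139, Δφ=0.2209709, Δλ=-0.5330969 rad; a=sin²(Δφ/2)+cosφ1·cosφ2·sin²(Δλ/2)=0.0233604424; c=2·atan2(√a, √(1-a))=0.306885299; dist=6371·c=1955.166 ≈ 1955.2 km; running total=11818.9 km
Leg 3 bearing: y=sinΔλ·cosφ2=-0.26140848, x=cosφ1·sinφ2-sinφ1·cosφ2·cosΔλ=0.15140851; θ=atan2(y, x)=-59.9205° <0 so +360° → 300.0795° ≈ 300.1°
Leg 4: φ1=-1.0305139, φ2=-0.3739769, Δφ=0.6565370, Δλ=-0.8418247 rad; a=sin²(Δφ/2)+cosφ1·cosφ2·sin²(Δλ/2)=0.1838838145; c=2·atan2(√a, √(1-a))=0.886365190; dist=6371·c=5647.033 ≈ 5647.0 km; running total=17465.9 km
Leg 4 bearing: y=sinΔλ·cosφ2=-0.69430733, x=cosφ1·sinφ2-sinφ1·cosφ2·cosΔλ=0.34383072; θ=atan2(y, x)=-63.6547° <0 so +360° → 296.3453° ≈ 296.3°
Leg 5: φ1=-0.3739769, φ2=-0.4088800, Δφ=-0.0349031, Δλ=0.7202311 rad; a=sin²(Δφ/2)+cosφ1·cosφ2·sin²(Δλ/2)=0.1063666950; c=2·atan2(√a, √(1-a))=0.664432872; dist=6371·c=4233.102 ≈ 4233.1 km; running total=21699.0 km
Leg 5 bearing: y=sinΔλ·cosφ2=0.60518878, x=cosφ1·sinφ2-sinφ1·cosφ2·cosΔλ=-0.11814324; θ=atan2(y, x)=101.0462° ≈ 101.0°
Leg 6: φ1=-0.4088800, φ2=-0.6157225, Δφ=-0.2068425, Δλ=-3.0328063 rad; a=sin²(Δφ/2)+cosφ1·cosφ2·sin²(Δλ/2)=0.7575052870; c=2·atan2(√a, √(1-a))=2.111816312; dist=6371·c=13454.382 ≈ 13454.4 km; running total=35153.4 km
Leg 6 bearing: y=sinΔλ·cosφ2=-0.08863339, x=cosφ1·sinφ2-sinφ1·cosφ2·cosΔλ=-0.85258913; θ=atan2(y, x)=-174.0650° <0 so +360° → 185.9350° ≈ 185.9°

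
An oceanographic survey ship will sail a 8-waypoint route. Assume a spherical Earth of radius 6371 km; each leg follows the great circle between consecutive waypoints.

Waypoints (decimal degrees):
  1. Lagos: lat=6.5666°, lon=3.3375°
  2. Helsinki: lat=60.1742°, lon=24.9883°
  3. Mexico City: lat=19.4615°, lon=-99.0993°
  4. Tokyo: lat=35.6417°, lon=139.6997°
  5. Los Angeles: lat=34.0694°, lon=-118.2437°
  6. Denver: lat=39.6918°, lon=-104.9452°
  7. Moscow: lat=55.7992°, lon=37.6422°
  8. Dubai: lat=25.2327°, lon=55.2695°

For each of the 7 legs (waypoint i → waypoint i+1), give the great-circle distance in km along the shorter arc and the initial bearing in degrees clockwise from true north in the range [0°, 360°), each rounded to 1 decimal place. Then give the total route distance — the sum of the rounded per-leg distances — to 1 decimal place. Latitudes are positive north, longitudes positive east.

Leg 1: dist=6232.6 km, bearing=12.8°
Leg 2: dist=9840.5 km, bearing=308.6°
Leg 3: dist=11308.6 km, bearing=314.8°
Leg 4: dist=8816.8 km, bearing=55.5°
Leg 5: dist=1335.9 km, bearing=58.3°
Leg 6: dist=8824.2 km, bearing=20.3°
Leg 7: dist=3687.0 km, bearing=149.9°
Total: 50045.6 km

Leg 1: φ1=0.1146088, φ2=1.0502379, Δφ=0.9356291, Δλ=0.3778777 rad; a=sin²(Δφ/2)+cosφ1·cosφ2·sin²(Δλ/2)=0.2207734475; c=2·atan2(√a, √(1-a))=0.978276471; dist=6371·c=6232.599 ≈ 6232.6 km; running total=6232.6 km
Leg 1 bearing: y=sinΔλ·cosφ2=0.18350208, x=cosφ1·sinφ2-sinφ1·cosφ2·cosΔλ=0.80898524; θ=atan2(y, x)=12.7801° ≈ 12.8°
Leg 2: φ1=1.0502379, φ2=0.3396673, Δφ=-0.7105707, Δλ=-2.1657372 rad; a=sin²(Δφ/2)+cosφ1·cosφ2·sin²(Δλ/2)=0.4868923722; c=2·atan2(√a, √(1-a))=1.544578068; dist=6371·c=9840.507 ≈ 9840.5 km; running total=16073.1 km
Leg 2 bearing: y=sinΔλ·cosφ2=-0.78086397, x=cosφ1·sinφ2-sinφ1·cosφ2·cosΔλ=0.62415080; θ=atan2(y, x)=-51.3644° <0 so +360° → 308.6356° ≈ 308.6°
Leg 3: φ1=0.3396673, φ2=0.6220650, Δφ=0.2823978, Δλ=4.1678288 rad; a=sin²(Δφ/2)+cosφ1·cosφ2·sin²(Δλ/2)=0.6014010429; c=2·atan2(√a, √(1-a))=1.775014953; dist=6371·c=11308.620 ≈ 11308.6 km; running total=27381.7 km
Leg 3 bearing: y=sinΔλ·cosφ2=-0.69512741, x=cosφ1·sinφ2-sinφ1·cosφ2·cosΔλ=0.68968776; θ=atan2(y, x)=-45.2251° <0 so +360° → 314.7749° ≈ 314.8°
Leg 4: φ1=0.6220650, φ2=0.5946232, Δφ=-0.0274418, Δλ=-4.5019616 rad; a=sin²(Δφ/2)+cosφ1·cosφ2·sin²(Δλ/2)=0.4070897216; c=2·atan2(√a, √(1-a))=1.383889429; dist=6371·c=8816.760 ≈ 8816.8 km; running total=36198.5 km
Leg 4 bearing: y=sinΔλ·cosφ2=0.81008746, x=cosφ1·sinφ2-sinφ1·cosφ2·cosΔλ=0.55608365; θ=atan2(y, x)=55.5324° ≈ 55.5°
Leg 5: φ1=0.5946232, φ2=0.6927526, Δφ=0.0981294, Δλ=0.2321026 rad; a=sin²(Δφ/2)+cosφ1·cosφ2·sin²(Δλ/2)=0.0109515917; c=2·atan2(√a, √(1-a))=0.209683628; dist=6371·c=1335.894 ≈ 1335.9 km; running total=37534.4 km
Leg 5 bearing: y=sinΔλ·cosφ2=0.17700159, x=cosφ1·sinφ2-sinφ1·cosφ2·cosΔλ=0.10953107; θ=atan2(y, x)=58.2502° ≈ 58.3°
Leg 6: φ1=0.6927526, φ2=0.9738798, Δφ=0.2811272, Δλ=2.4886196 rad; a=sin²(Δφ/2)+cosφ1·cosφ2·sin²(Δλ/2)=0.4076658020; c=2·atan2(√a, √(1-a))=1.385061882; dist=6371·c=8824.229 ≈ 8824.2 km; running total=46358.6 km
Leg 6 bearing: y=sinΔλ·cosφ2=0.34150107, x=cosφ1·sinφ2-sinφ1·cosφ2·cosΔλ=0.92156096; θ=atan2(y, x)=20.3331° ≈ 20.3°
Leg 7: φ1=0.9738798, φ2=0.4403937, Δφ=-0.5334861, Δλ=0.3076544 rad; a=sin²(Δφ/2)+cosφ1·cosφ2·sin²(Δλ/2)=0.0814172844; c=2·atan2(√a, √(1-a))=0.578716351; dist=6371·c=3687.002 ≈ 3687.0 km; running total=50045.6 km
Leg 7 bearing: y=sinΔλ·cosφ2=0.27392974, x=cosφ1·sinφ2-sinφ1·cosφ2·cosΔλ=-0.47340948; θ=atan2(y, x)=149.9450° ≈ 149.9°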